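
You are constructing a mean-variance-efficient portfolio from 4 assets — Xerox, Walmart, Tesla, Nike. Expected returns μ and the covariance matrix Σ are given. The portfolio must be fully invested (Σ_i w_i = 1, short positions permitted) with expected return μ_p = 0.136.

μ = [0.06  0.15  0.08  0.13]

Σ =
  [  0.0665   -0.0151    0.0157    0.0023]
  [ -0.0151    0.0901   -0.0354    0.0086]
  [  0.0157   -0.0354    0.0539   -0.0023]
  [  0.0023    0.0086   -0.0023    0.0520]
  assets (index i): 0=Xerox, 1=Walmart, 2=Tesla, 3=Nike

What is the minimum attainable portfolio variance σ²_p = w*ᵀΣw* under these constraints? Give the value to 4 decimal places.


g=Σ⁻¹μ = [0.7106  2.8537  3.2428  2.1400]
h=Σ⁻¹𝟙 = [12.5262  23.9734  31.3362  16.0979]
a=μᵀg=1.008328  b=𝟙ᵀg=8.947217  c=𝟙ᵀh=83.933822  D=ac−b²=4.580132
λ₁=(c·0.136−b)/D = (83.933822·0.136−8.947217)/4.580132 = 0.538802
λ₂=(a−b·0.136)/D = (1.008328−8.947217·0.136)/4.580132 = -0.045521
w* = 0.538802·g + -0.045521·h:
  w_0 = 0.538802·0.7106 + -0.045521·12.5262 = -0.1873  (Xerox)
  w_1 = 0.538802·2.8537 + -0.045521·23.9734 = 0.4463  (Walmart)
  w_2 = 0.538802·3.2428 + -0.045521·31.3362 = 0.3208  (Tesla)
  w_3 = 0.538802·2.1400 + -0.045521·16.0979 = 0.4203  (Nike)
Σw_i=1.0000  μᵀw=0.1360
σ²=wᵀΣw=λ₁·μ_p+λ₂ = 0.538802·0.136 + -0.045521 = 0.027756 ≈ 0.0278

0.0278


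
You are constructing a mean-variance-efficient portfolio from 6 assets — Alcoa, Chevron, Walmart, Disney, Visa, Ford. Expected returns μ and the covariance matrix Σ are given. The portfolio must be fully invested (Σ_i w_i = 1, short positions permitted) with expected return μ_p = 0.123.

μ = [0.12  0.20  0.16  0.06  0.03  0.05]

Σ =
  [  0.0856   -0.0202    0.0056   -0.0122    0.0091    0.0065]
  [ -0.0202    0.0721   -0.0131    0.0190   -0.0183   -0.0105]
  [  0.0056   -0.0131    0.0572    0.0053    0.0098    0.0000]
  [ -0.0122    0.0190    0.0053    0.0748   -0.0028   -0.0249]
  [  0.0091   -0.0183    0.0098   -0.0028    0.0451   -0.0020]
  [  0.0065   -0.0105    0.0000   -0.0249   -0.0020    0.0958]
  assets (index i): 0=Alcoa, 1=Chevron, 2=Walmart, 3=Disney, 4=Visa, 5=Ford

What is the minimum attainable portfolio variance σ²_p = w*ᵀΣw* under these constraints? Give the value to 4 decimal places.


0.0093

u=Σ⁻¹μ = [2.0238  4.3957  3.3599  0.1383  1.3602  0.9307]
v=Σ⁻¹𝟙 = [14.7291  26.6722  15.9768  14.4840  28.1925  16.7156]
a=μᵀu=1.755237  b=𝟙ᵀu=12.208801  c=𝟙ᵀv=116.770107  D=ac−b²=55.904338
λ₁=(c·0.123−b)/D = (116.770107·0.123−12.208801)/55.904338 = 0.038529
λ₂=(a−b·0.123)/D = (1.755237−12.208801·0.123)/55.904338 = 0.004535
w* = 0.038529·u + 0.004535·v:
  w_0 = 0.038529·2.0238 + 0.004535·14.7291 = 0.1448  (Alcoa)
  w_1 = 0.038529·4.3957 + 0.004535·26.6722 = 0.2903  (Chevron)
  w_2 = 0.038529·3.3599 + 0.004535·15.9768 = 0.2019  (Walmart)
  w_3 = 0.038529·0.1383 + 0.004535·14.4840 = 0.0710  (Disney)
  w_4 = 0.038529·1.3602 + 0.004535·28.1925 = 0.1803  (Visa)
  w_5 = 0.038529·0.9307 + 0.004535·16.7156 = 0.1117  (Ford)
Σw_i=1.0000  μᵀw=0.1230
σ²=wᵀΣw=λ₁·μ_p+λ₂ = 0.038529·0.123 + 0.004535 = 0.009275 ≈ 0.0093


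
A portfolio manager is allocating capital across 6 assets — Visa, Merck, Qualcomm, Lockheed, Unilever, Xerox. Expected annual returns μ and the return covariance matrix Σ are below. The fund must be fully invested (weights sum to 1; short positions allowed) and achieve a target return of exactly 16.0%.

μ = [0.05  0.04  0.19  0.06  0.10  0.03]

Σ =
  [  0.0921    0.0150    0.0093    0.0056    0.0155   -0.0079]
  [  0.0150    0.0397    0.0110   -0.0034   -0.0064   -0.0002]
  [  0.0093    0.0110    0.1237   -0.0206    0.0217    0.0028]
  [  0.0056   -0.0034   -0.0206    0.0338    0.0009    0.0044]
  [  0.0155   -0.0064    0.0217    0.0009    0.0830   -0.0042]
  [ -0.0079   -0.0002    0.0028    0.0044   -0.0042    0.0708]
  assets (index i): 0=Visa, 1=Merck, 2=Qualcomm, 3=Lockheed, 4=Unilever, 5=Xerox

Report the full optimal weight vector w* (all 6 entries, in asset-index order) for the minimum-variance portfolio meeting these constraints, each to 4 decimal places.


p=Σ⁻¹μ = [-0.0838  0.9203  1.8039  2.9323  0.7987  0.2108]
q=Σ⁻¹𝟙 = [2.5917  26.6327  9.1241  35.4494  11.4858  12.6062]
a=μᵀp=0.637491  b=𝟙ᵀp=6.582213  c=𝟙ᵀq=97.889961  D=ac−b²=19.078453
λ₁=(c·0.160−b)/D = (97.889961·0.160−6.582213)/19.078453 = 0.475939
λ₂=(a−b·0.160)/D = (0.637491−6.582213·0.160)/19.078453 = -0.021787
w* = 0.475939·p + -0.021787·q:
  w_0 = 0.475939·-0.0838 + -0.021787·2.5917 = -0.0963  (Visa)
  w_1 = 0.475939·0.9203 + -0.021787·26.6327 = -0.1422  (Merck)
  w_2 = 0.475939·1.8039 + -0.021787·9.1241 = 0.6597  (Qualcomm)
  w_3 = 0.475939·2.9323 + -0.021787·35.4494 = 0.6233  (Lockheed)
  w_4 = 0.475939·0.7987 + -0.021787·11.4858 = 0.1299  (Unilever)
  w_5 = 0.475939·0.2108 + -0.021787·12.6062 = -0.1743  (Xerox)
Σw_i=1.0000  μᵀw=0.1600
σ²=wᵀΣw=λ₁·μ_p+λ₂ = 0.475939·0.160 + -0.021787 = 0.054363 ≈ 0.0544

-0.0963  -0.1422  0.6597  0.6233  0.1299  -0.1743


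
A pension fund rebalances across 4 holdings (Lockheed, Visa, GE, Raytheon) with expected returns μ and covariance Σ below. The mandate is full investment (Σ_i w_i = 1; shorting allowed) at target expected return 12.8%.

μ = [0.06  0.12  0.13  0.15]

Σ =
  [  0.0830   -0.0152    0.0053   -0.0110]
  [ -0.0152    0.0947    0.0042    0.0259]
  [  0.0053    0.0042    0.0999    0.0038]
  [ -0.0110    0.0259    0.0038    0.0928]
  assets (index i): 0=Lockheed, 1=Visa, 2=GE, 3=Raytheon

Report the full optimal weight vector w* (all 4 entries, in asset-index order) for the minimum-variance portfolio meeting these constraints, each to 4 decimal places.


p=Σ⁻¹μ = [1.0185  0.9932  1.1518  1.4128]
q=Σ⁻¹𝟙 = [14.5745  9.9590  8.4614  9.3775]
a=μᵀp=0.541931  b=𝟙ᵀp=4.576151  c=𝟙ᵀq=42.372360  D=ac−b²=2.021737
λ₁=(c·0.128−b)/D = (42.372360·0.128−4.576151)/2.021737 = 0.419200
λ₂=(a−b·0.128)/D = (0.541931−4.576151·0.128)/2.021737 = -0.021673
w* = 0.419200·p + -0.021673·q:
  w_0 = 0.419200·1.0185 + -0.021673·14.5745 = 0.1111  (Lockheed)
  w_1 = 0.419200·0.9932 + -0.021673·9.9590 = 0.2005  (Visa)
  w_2 = 0.419200·1.1518 + -0.021673·8.4614 = 0.2994  (GE)
  w_3 = 0.419200·1.4128 + -0.021673·9.3775 = 0.3890  (Raytheon)
Σw_i=1.0000  μᵀw=0.1280
σ²=wᵀΣw=λ₁·μ_p+λ₂ = 0.419200·0.128 + -0.021673 = 0.031985 ≈ 0.0320

0.1111  0.2005  0.2994  0.3890


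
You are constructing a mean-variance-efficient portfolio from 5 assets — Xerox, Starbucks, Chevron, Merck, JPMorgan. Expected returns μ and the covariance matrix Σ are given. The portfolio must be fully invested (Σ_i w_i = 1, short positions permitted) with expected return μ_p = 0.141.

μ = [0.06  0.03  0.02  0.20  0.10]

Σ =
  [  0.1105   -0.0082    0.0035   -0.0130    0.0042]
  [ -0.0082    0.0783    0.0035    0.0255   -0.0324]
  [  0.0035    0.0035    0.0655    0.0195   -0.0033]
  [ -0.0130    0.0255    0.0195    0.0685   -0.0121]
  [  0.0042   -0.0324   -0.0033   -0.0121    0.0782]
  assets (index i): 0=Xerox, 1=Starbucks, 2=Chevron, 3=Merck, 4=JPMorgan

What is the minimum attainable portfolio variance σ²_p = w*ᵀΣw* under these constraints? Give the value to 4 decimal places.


0.0217

u=Σ⁻¹μ = [0.9263  0.0845  -0.7264  3.5867  1.7884]
v=Σ⁻¹𝟙 = [10.4324  19.3064  11.8362  9.9551  22.2663]
a=μᵀu=0.939762  b=𝟙ᵀu=5.659520  c=𝟙ᵀv=73.796485  D=ac−b²=37.320967
λ₁=(c·0.141−b)/D = (73.796485·0.141−5.659520)/37.320967 = 0.127161
λ₂=(a−b·0.141)/D = (0.939762−5.659520·0.141)/37.320967 = 0.003799
w* = 0.127161·u + 0.003799·v:
  w_0 = 0.127161·0.9263 + 0.003799·10.4324 = 0.1574  (Xerox)
  w_1 = 0.127161·0.0845 + 0.003799·19.3064 = 0.0841  (Starbucks)
  w_2 = 0.127161·-0.7264 + 0.003799·11.8362 = -0.0474  (Chevron)
  w_3 = 0.127161·3.5867 + 0.003799·9.9551 = 0.4939  (Merck)
  w_4 = 0.127161·1.7884 + 0.003799·22.2663 = 0.3120  (JPMorgan)
Σw_i=1.0000  μᵀw=0.1410
σ²=wᵀΣw=λ₁·μ_p+λ₂ = 0.127161·0.141 + 0.003799 = 0.021728 ≈ 0.0217


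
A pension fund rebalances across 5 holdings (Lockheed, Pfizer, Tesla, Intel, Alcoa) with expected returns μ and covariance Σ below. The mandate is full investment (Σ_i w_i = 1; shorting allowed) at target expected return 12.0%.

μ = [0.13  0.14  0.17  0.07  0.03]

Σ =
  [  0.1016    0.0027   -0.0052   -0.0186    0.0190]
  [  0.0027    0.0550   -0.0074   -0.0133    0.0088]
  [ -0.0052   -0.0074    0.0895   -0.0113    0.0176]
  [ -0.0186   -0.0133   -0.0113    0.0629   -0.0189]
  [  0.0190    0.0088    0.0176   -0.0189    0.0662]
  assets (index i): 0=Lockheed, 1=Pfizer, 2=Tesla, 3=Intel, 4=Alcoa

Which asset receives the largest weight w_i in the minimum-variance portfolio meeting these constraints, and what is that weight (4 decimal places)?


g=Σ⁻¹μ = [1.9315  3.5772  2.7601  2.7811  -0.5165]
h=Σ⁻¹𝟙 = [13.3912  25.2581  15.5307  31.8563  12.8707]
a=μᵀg=1.400290  b=𝟙ᵀg=10.533278  c=𝟙ᵀh=98.907058  D=ac−b²=27.548580
λ₁=(c·0.120−b)/D = (98.907058·0.120−10.533278)/27.548580 = 0.048480
λ₂=(a−b·0.120)/D = (1.400290−10.533278·0.120)/27.548580 = 0.004947
w* = 0.048480·g + 0.004947·h:
  w_0 = 0.048480·1.9315 + 0.004947·13.3912 = 0.1599  (Lockheed)
  w_1 = 0.048480·3.5772 + 0.004947·25.2581 = 0.2984  (Pfizer)
  w_2 = 0.048480·2.7601 + 0.004947·15.5307 = 0.2106  (Tesla)
  w_3 = 0.048480·2.7811 + 0.004947·31.8563 = 0.2924  (Intel)
  w_4 = 0.048480·-0.5165 + 0.004947·12.8707 = 0.0386  (Alcoa)
Σw_i=1.0000  μᵀw=0.1200
σ²=wᵀΣw=λ₁·μ_p+λ₂ = 0.048480·0.120 + 0.004947 = 0.010765 ≈ 0.0108

Pfizer (0.2984)


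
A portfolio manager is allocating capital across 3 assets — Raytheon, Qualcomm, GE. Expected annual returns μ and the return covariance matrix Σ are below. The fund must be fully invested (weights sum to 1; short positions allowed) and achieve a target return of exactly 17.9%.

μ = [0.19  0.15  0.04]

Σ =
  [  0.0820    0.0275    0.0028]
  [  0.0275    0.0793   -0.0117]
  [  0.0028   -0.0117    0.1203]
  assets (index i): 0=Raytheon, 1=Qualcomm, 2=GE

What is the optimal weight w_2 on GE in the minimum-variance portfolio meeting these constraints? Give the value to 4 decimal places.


x=Σ⁻¹μ = [1.8648  1.3063  0.4161]
y=Σ⁻¹𝟙 = [8.1431  11.1448  9.2069]
a=μᵀx=0.566895  b=𝟙ᵀx=3.587198  c=𝟙ᵀy=28.494900  D=ac−b²=3.285636
λ₁=(c·0.179−b)/D = (28.494900·0.179−3.587198)/3.285636 = 0.460607
λ₂=(a−b·0.179)/D = (0.566895−3.587198·0.179)/3.285636 = -0.022891
w* = 0.460607·x + -0.022891·y:
  w_0 = 0.460607·1.8648 + -0.022891·8.1431 = 0.6725  (Raytheon)
  w_1 = 0.460607·1.3063 + -0.022891·11.1448 = 0.3466  (Qualcomm)
  w_2 = 0.460607·0.4161 + -0.022891·9.2069 = -0.0191  (GE)
Σw_i=1.0000  μᵀw=0.1790
σ²=wᵀΣw=λ₁·μ_p+λ₂ = 0.460607·0.179 + -0.022891 = 0.059557 ≈ 0.0596

-0.0191


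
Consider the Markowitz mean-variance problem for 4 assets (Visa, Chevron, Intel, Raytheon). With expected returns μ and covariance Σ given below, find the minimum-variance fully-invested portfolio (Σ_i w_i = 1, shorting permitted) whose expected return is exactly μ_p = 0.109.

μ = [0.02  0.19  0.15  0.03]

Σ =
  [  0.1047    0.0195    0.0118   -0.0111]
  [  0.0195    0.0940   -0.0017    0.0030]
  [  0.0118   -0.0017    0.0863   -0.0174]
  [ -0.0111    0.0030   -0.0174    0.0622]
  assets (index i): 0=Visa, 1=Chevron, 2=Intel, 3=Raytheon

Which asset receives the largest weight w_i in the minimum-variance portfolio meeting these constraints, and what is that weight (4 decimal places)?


x=Σ⁻¹μ = [-0.3320  2.0982  2.0027  0.8821]
y=Σ⁻¹𝟙 = [8.5642  8.4492  14.8903  21.3634]
a=μᵀx=0.718888  b=𝟙ᵀx=4.651068  c=𝟙ᵀy=53.267051  D=ac−b²=16.660616
λ₁=(c·0.109−b)/D = (53.267051·0.109−4.651068)/16.660616 = 0.069328
λ₂=(a−b·0.109)/D = (0.718888−4.651068·0.109)/16.660616 = 0.012720
w* = 0.069328·x + 0.012720·y:
  w_0 = 0.069328·-0.3320 + 0.012720·8.5642 = 0.0859  (Visa)
  w_1 = 0.069328·2.0982 + 0.012720·8.4492 = 0.2529  (Chevron)
  w_2 = 0.069328·2.0027 + 0.012720·14.8903 = 0.3282  (Intel)
  w_3 = 0.069328·0.8821 + 0.012720·21.3634 = 0.3329  (Raytheon)
Σw_i=1.0000  μᵀw=0.1090
σ²=wᵀΣw=λ₁·μ_p+λ₂ = 0.069328·0.109 + 0.012720 = 0.020277 ≈ 0.0203

Raytheon (0.3329)


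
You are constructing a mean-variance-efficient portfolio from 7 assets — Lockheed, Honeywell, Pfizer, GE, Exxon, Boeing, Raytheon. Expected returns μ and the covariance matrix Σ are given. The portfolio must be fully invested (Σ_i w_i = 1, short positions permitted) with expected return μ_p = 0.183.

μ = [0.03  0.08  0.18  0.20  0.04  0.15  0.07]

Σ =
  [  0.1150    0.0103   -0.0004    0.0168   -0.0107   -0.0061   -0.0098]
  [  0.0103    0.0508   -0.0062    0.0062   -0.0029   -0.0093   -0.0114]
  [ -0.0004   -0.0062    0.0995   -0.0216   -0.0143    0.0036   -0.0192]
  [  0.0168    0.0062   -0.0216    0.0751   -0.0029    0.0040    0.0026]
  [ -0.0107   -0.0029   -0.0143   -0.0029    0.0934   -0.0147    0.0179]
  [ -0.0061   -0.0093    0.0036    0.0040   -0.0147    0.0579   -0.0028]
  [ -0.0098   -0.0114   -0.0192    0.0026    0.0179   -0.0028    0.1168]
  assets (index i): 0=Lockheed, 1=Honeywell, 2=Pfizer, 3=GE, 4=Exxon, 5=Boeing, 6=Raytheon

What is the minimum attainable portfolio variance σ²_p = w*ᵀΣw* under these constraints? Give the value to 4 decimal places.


x=Σ⁻¹μ = [-0.0360  2.4207  2.9438  3.1720  1.2998  2.9576  1.1176]
y=Σ⁻¹𝟙 = [8.4103  27.1060  18.7093  13.4560  17.3765  25.4408  12.6358]
a=μᵀx=1.930708  b=𝟙ᵀx=13.875350  c=𝟙ᵀy=123.134621  D=ac−b²=45.211654
λ₁=(c·0.183−b)/D = (123.134621·0.183−13.875350)/45.211654 = 0.191506
λ₂=(a−b·0.183)/D = (1.930708−13.875350·0.183)/45.211654 = -0.013459
w* = 0.191506·x + -0.013459·y:
  w_0 = 0.191506·-0.0360 + -0.013459·8.4103 = -0.1201  (Lockheed)
  w_1 = 0.191506·2.4207 + -0.013459·27.1060 = 0.0988  (Honeywell)
  w_2 = 0.191506·2.9438 + -0.013459·18.7093 = 0.3120  (Pfizer)
  w_3 = 0.191506·3.1720 + -0.013459·13.4560 = 0.4264  (GE)
  w_4 = 0.191506·1.2998 + -0.013459·17.3765 = 0.0151  (Exxon)
  w_5 = 0.191506·2.9576 + -0.013459·25.4408 = 0.2240  (Boeing)
  w_6 = 0.191506·1.1176 + -0.013459·12.6358 = 0.0440  (Raytheon)
Σw_i=1.0000  μᵀw=0.1830
σ²=wᵀΣw=λ₁·μ_p+λ₂ = 0.191506·0.183 + -0.013459 = 0.021587 ≈ 0.0216

0.0216


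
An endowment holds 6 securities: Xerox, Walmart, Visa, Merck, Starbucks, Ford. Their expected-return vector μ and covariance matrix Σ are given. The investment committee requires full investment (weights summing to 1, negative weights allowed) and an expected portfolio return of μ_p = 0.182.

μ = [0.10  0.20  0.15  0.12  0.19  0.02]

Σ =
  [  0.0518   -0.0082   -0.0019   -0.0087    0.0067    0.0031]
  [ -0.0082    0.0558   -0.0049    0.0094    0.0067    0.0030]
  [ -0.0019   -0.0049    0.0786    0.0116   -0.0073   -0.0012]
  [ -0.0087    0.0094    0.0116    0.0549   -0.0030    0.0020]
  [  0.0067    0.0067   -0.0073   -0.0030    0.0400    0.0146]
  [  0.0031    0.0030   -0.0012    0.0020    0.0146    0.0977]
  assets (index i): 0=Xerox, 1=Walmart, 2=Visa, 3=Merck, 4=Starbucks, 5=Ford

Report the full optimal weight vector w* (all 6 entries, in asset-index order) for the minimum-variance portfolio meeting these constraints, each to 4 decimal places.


0.1378  0.2724  0.1827  0.1089  0.3959  -0.0977

u=Σ⁻¹μ = [2.2790  3.3079  2.3276  1.7652  4.6146  -0.6663]
v=Σ⁻¹𝟙 = [22.3616  16.8550  13.7819  16.8455  20.0812  5.8319]
a=μᵀu=2.313889  b=𝟙ᵀu=13.627973  c=𝟙ᵀv=95.757099  D=ac−b²=35.849652
λ₁=(c·0.182−b)/D = (95.757099·0.182−13.627973)/35.849652 = 0.105993
λ₂=(a−b·0.182)/D = (2.313889−13.627973·0.182)/35.849652 = -0.004642
w* = 0.105993·u + -0.004642·v:
  w_0 = 0.105993·2.2790 + -0.004642·22.3616 = 0.1378  (Xerox)
  w_1 = 0.105993·3.3079 + -0.004642·16.8550 = 0.2724  (Walmart)
  w_2 = 0.105993·2.3276 + -0.004642·13.7819 = 0.1827  (Visa)
  w_3 = 0.105993·1.7652 + -0.004642·16.8455 = 0.1089  (Merck)
  w_4 = 0.105993·4.6146 + -0.004642·20.0812 = 0.3959  (Starbucks)
  w_5 = 0.105993·-0.6663 + -0.004642·5.8319 = -0.0977  (Ford)
Σw_i=1.0000  μᵀw=0.1820
σ²=wᵀΣw=λ₁·μ_p+λ₂ = 0.105993·0.182 + -0.004642 = 0.014649 ≈ 0.0146


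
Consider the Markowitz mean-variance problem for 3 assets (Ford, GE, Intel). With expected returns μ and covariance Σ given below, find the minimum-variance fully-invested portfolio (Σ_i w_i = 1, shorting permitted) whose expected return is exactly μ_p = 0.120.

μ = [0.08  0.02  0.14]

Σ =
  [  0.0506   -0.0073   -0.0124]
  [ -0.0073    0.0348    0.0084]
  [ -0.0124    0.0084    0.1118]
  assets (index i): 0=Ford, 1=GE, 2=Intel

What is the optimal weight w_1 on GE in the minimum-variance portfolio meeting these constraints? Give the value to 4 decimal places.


p=Σ⁻¹μ = [2.0254  0.6550  1.4277]
q=Σ⁻¹𝟙 = [26.7141  32.0464  9.4997]
a=μᵀp=0.375003  b=𝟙ᵀp=4.108016  c=𝟙ᵀq=68.260251  D=ac−b²=8.722012
λ₁=(c·0.120−b)/D = (68.260251·0.120−4.108016)/8.722012 = 0.468151
λ₂=(a−b·0.120)/D = (0.375003−4.108016·0.120)/8.722012 = -0.013524
w* = 0.468151·p + -0.013524·q:
  w_0 = 0.468151·2.0254 + -0.013524·26.7141 = 0.5869  (Ford)
  w_1 = 0.468151·0.6550 + -0.013524·32.0464 = -0.1268  (GE)
  w_2 = 0.468151·1.4277 + -0.013524·9.4997 = 0.5399  (Intel)
Σw_i=1.0000  μᵀw=0.1200
σ²=wᵀΣw=λ₁·μ_p+λ₂ = 0.468151·0.120 + -0.013524 = 0.042654 ≈ 0.0427

-0.1268


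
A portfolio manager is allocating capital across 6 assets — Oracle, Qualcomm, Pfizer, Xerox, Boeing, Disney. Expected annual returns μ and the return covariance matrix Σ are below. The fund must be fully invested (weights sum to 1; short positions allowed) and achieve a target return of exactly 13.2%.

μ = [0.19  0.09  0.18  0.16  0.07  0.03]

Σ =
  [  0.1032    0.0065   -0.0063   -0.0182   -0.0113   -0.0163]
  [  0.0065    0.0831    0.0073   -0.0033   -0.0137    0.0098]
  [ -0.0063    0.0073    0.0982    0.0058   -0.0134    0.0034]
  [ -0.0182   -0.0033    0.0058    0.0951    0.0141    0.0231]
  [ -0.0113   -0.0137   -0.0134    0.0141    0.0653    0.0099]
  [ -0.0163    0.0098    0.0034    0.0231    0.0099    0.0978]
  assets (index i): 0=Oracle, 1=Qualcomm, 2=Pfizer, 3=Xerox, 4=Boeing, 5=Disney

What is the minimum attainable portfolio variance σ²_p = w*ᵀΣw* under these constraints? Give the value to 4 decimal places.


g=Σ⁻¹μ = [2.3965  1.0869  2.0409  1.8136  1.7540  -0.0796]
h=Σ⁻¹𝟙 = [14.3977  12.6661  12.1804  8.2999  20.1187  6.9350]
a=μᵀg=1.331097  b=𝟙ᵀg=9.012331  c=𝟙ᵀh=74.597795  D=ac−b²=18.074791
λ₁=(c·0.132−b)/D = (74.597795·0.132−9.012331)/18.074791 = 0.046174
λ₂=(a−b·0.132)/D = (1.331097−9.012331·0.132)/18.074791 = 0.007827
w* = 0.046174·g + 0.007827·h:
  w_0 = 0.046174·2.3965 + 0.007827·14.3977 = 0.2233  (Oracle)
  w_1 = 0.046174·1.0869 + 0.007827·12.6661 = 0.1493  (Qualcomm)
  w_2 = 0.046174·2.0409 + 0.007827·12.1804 = 0.1896  (Pfizer)
  w_3 = 0.046174·1.8136 + 0.007827·8.2999 = 0.1487  (Xerox)
  w_4 = 0.046174·1.7540 + 0.007827·20.1187 = 0.2385  (Boeing)
  w_5 = 0.046174·-0.0796 + 0.007827·6.9350 = 0.0506  (Disney)
Σw_i=1.0000  μᵀw=0.1320
σ²=wᵀΣw=λ₁·μ_p+λ₂ = 0.046174·0.132 + 0.007827 = 0.013922 ≈ 0.0139

0.0139


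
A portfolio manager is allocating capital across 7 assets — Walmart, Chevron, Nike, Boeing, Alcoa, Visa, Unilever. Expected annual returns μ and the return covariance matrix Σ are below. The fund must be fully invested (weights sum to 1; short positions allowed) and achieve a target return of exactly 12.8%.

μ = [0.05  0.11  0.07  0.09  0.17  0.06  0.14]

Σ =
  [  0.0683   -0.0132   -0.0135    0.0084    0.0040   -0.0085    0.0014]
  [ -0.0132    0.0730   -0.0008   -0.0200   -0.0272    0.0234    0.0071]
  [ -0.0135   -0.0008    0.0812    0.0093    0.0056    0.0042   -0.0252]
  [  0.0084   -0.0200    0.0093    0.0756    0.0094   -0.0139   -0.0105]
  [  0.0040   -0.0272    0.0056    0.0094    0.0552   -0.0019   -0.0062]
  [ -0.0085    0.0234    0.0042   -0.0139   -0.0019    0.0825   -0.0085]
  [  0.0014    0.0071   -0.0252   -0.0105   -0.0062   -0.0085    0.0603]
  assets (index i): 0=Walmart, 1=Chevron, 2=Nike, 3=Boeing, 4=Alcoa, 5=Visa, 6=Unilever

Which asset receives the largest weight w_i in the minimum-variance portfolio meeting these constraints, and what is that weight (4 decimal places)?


x=Σ⁻¹μ = [1.2265  3.4453  1.6119  1.7688  4.6272  0.5516  3.4227]
y=Σ⁻¹𝟙 = [20.8377  26.2892  20.4871  18.2360  28.1089  12.5171  29.3963]
a=μᵀx=2.011239  b=𝟙ᵀx=16.654060  c=𝟙ᵀy=155.872374  D=ac−b²=36.138904
λ₁=(c·0.128−b)/D = (155.872374·0.128−16.654060)/36.138904 = 0.091248
λ₂=(a−b·0.128)/D = (2.011239−16.654060·0.128)/36.138904 = -0.003334
w* = 0.091248·x + -0.003334·y:
  w_0 = 0.091248·1.2265 + -0.003334·20.8377 = 0.0424  (Walmart)
  w_1 = 0.091248·3.4453 + -0.003334·26.2892 = 0.2267  (Chevron)
  w_2 = 0.091248·1.6119 + -0.003334·20.4871 = 0.0788  (Nike)
  w_3 = 0.091248·1.7688 + -0.003334·18.2360 = 0.1006  (Boeing)
  w_4 = 0.091248·4.6272 + -0.003334·28.1089 = 0.3285  (Alcoa)
  w_5 = 0.091248·0.5516 + -0.003334·12.5171 = 0.0086  (Visa)
  w_6 = 0.091248·3.4227 + -0.003334·29.3963 = 0.2143  (Unilever)
Σw_i=1.0000  μᵀw=0.1280
σ²=wᵀΣw=λ₁·μ_p+λ₂ = 0.091248·0.128 + -0.003334 = 0.008346 ≈ 0.0083

Alcoa (0.3285)


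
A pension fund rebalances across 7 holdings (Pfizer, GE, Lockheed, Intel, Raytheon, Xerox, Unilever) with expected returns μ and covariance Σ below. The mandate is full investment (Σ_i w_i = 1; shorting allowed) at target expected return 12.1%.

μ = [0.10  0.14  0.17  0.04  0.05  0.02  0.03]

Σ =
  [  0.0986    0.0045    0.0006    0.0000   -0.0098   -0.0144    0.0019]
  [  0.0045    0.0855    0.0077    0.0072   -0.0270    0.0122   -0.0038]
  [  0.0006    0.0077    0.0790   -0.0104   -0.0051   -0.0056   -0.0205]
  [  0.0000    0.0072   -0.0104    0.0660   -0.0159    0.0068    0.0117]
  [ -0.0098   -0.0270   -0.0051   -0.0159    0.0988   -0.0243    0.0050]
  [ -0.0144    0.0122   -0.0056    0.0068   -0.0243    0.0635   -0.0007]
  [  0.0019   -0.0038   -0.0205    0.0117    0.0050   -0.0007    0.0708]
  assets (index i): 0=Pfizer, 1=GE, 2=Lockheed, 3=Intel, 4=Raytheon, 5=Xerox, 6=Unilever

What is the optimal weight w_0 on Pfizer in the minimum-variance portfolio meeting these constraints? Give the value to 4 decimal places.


0.1304

g=Σ⁻¹μ = [1.2050  1.6603  2.5224  0.9244  1.5554  0.9985  0.9581]
h=Σ⁻¹𝟙 = [15.4620  12.1940  21.3210  17.5118  24.6088  26.5120  16.1676]
a=μᵀg=0.945213  b=𝟙ᵀg=9.824117  c=𝟙ᵀh=133.777244  D=ac−b²=29.934744
λ₁=(c·0.121−b)/D = (133.777244·0.121−9.824117)/29.934744 = 0.212560
λ₂=(a−b·0.121)/D = (0.945213−9.824117·0.121)/29.934744 = -0.008135
w* = 0.212560·g + -0.008135·h:
  w_0 = 0.212560·1.2050 + -0.008135·15.4620 = 0.1304  (Pfizer)
  w_1 = 0.212560·1.6603 + -0.008135·12.1940 = 0.2537  (GE)
  w_2 = 0.212560·2.5224 + -0.008135·21.3210 = 0.3627  (Lockheed)
  w_3 = 0.212560·0.9244 + -0.008135·17.5118 = 0.0540  (Intel)
  w_4 = 0.212560·1.5554 + -0.008135·24.6088 = 0.1304  (Raytheon)
  w_5 = 0.212560·0.9985 + -0.008135·26.5120 = -0.0034  (Xerox)
  w_6 = 0.212560·0.9581 + -0.008135·16.1676 = 0.0721  (Unilever)
Σw_i=1.0000  μᵀw=0.1210
σ²=wᵀΣw=λ₁·μ_p+λ₂ = 0.212560·0.121 + -0.008135 = 0.017585 ≈ 0.0176


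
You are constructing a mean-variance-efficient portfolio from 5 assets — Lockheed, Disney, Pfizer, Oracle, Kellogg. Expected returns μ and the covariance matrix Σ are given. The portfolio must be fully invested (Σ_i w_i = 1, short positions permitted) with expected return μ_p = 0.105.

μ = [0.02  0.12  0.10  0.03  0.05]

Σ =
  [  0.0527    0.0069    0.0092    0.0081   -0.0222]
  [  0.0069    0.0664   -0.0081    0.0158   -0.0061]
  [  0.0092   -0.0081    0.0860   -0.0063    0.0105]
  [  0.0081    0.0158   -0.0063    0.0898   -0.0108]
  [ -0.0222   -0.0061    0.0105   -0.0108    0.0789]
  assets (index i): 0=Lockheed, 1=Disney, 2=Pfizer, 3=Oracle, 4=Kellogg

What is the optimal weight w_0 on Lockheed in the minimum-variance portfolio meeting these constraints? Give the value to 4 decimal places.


-0.0231

g=Σ⁻¹μ = [0.1689  1.9721  1.2572  0.1425  0.6859]
h=Σ⁻¹𝟙 = [22.7617  13.2878  8.6846  9.7944  20.2910]
a=μᵀg=0.404322  b=𝟙ᵀg=4.226613  c=𝟙ᵀh=74.819462  D=ac−b²=12.386914
λ₁=(c·0.105−b)/D = (74.819462·0.105−4.226613)/12.386914 = 0.293005
λ₂=(a−b·0.105)/D = (0.404322−4.226613·0.105)/12.386914 = -0.003187
w* = 0.293005·g + -0.003187·h:
  w_0 = 0.293005·0.1689 + -0.003187·22.7617 = -0.0231  (Lockheed)
  w_1 = 0.293005·1.9721 + -0.003187·13.2878 = 0.5355  (Disney)
  w_2 = 0.293005·1.2572 + -0.003187·8.6846 = 0.3407  (Pfizer)
  w_3 = 0.293005·0.1425 + -0.003187·9.7944 = 0.0106  (Oracle)
  w_4 = 0.293005·0.6859 + -0.003187·20.2910 = 0.1363  (Kellogg)
Σw_i=1.0000  μᵀw=0.1050
σ²=wᵀΣw=λ₁·μ_p+λ₂ = 0.293005·0.105 + -0.003187 = 0.027579 ≈ 0.0276


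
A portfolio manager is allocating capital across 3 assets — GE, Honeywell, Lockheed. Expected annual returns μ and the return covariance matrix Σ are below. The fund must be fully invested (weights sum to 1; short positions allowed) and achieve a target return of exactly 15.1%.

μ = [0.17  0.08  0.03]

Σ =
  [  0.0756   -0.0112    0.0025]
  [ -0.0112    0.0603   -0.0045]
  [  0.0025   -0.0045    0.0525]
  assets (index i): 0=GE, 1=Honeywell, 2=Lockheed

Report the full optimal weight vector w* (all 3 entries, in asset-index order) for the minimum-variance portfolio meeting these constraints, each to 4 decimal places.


p=Σ⁻¹μ = [2.5006  1.8367  0.6098]
q=Σ⁻¹𝟙 = [15.6732  20.9949  20.1008]
a=μᵀp=0.590330  b=𝟙ᵀp=4.947055  c=𝟙ᵀq=56.768914  D=ac−b²=9.039059
λ₁=(c·0.151−b)/D = (56.768914·0.151−4.947055)/9.039059 = 0.401043
λ₂=(a−b·0.151)/D = (0.590330−4.947055·0.151)/9.039059 = -0.017333
w* = 0.401043·p + -0.017333·q:
  w_0 = 0.401043·2.5006 + -0.017333·15.6732 = 0.7312  (GE)
  w_1 = 0.401043·1.8367 + -0.017333·20.9949 = 0.3727  (Honeywell)
  w_2 = 0.401043·0.6098 + -0.017333·20.1008 = -0.1039  (Lockheed)
Σw_i=1.0000  μᵀw=0.1510
σ²=wᵀΣw=λ₁·μ_p+λ₂ = 0.401043·0.151 + -0.017333 = 0.043224 ≈ 0.0432

0.7312  0.3727  -0.1039


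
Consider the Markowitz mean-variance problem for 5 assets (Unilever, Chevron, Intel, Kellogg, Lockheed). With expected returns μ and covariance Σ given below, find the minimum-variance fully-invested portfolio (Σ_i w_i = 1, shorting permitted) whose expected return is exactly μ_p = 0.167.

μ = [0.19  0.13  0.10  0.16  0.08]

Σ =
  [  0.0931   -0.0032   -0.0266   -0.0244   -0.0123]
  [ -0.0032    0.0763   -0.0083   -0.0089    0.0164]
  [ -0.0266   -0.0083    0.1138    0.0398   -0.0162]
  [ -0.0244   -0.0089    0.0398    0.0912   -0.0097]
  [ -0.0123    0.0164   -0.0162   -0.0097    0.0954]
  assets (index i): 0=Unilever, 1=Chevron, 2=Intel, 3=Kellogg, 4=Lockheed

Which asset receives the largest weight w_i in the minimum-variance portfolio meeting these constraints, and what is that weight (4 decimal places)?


Unilever (0.4325)

x=Σ⁻¹μ = [3.2542  1.9571  1.1099  2.4765  1.3620]
y=Σ⁻¹𝟙 = [20.0860  13.8255  11.5495  14.1469  14.0948]
a=μᵀx=1.488913  b=𝟙ᵀx=10.159698  c=𝟙ᵀy=73.702731  D=ac−b²=6.517493
λ₁=(c·0.167−b)/D = (73.702731·0.167−10.159698)/6.517493 = 0.329676
λ₂=(a−b·0.167)/D = (1.488913−10.159698·0.167)/6.517493 = -0.031877
w* = 0.329676·x + -0.031877·y:
  w_0 = 0.329676·3.2542 + -0.031877·20.0860 = 0.4325  (Unilever)
  w_1 = 0.329676·1.9571 + -0.031877·13.8255 = 0.2045  (Chevron)
  w_2 = 0.329676·1.1099 + -0.031877·11.5495 = -0.0023  (Intel)
  w_3 = 0.329676·2.4765 + -0.031877·14.1469 = 0.3655  (Kellogg)
  w_4 = 0.329676·1.3620 + -0.031877·14.0948 = -0.0003  (Lockheed)
Σw_i=1.0000  μᵀw=0.1670
σ²=wᵀΣw=λ₁·μ_p+λ₂ = 0.329676·0.167 + -0.031877 = 0.023179 ≈ 0.0232


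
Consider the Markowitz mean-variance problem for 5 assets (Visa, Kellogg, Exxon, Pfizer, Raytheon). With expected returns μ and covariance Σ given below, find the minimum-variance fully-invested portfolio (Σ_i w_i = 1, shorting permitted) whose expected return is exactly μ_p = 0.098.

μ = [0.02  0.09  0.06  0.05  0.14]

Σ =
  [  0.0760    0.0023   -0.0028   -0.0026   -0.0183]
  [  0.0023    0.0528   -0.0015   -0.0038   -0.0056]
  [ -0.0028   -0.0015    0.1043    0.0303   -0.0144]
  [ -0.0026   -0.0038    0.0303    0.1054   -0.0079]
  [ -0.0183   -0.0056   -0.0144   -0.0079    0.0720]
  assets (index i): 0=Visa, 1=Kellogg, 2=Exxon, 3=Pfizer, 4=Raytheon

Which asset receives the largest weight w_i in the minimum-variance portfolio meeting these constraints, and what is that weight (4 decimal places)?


x=Σ⁻¹μ = [0.8630  1.9975  0.8269  0.5205  2.5416]
y=Σ⁻¹𝟙 = [18.9077  21.6019  10.9454  9.3545  23.5902]
a=μᵀx=0.628495  b=𝟙ᵀx=6.749407  c=𝟙ᵀy=84.399745  D=ac−b²=7.490278
λ₁=(c·0.098−b)/D = (84.399745·0.098−6.749407)/7.490278 = 0.203166
λ₂=(a−b·0.098)/D = (0.628495−6.749407·0.098)/7.490278 = -0.004399
w* = 0.203166·x + -0.004399·y:
  w_0 = 0.203166·0.8630 + -0.004399·18.9077 = 0.0922  (Visa)
  w_1 = 0.203166·1.9975 + -0.004399·21.6019 = 0.3108  (Kellogg)
  w_2 = 0.203166·0.8269 + -0.004399·10.9454 = 0.1198  (Exxon)
  w_3 = 0.203166·0.5205 + -0.004399·9.3545 = 0.0646  (Pfizer)
  w_4 = 0.203166·2.5416 + -0.004399·23.5902 = 0.4126  (Raytheon)
Σw_i=1.0000  μᵀw=0.0980
σ²=wᵀΣw=λ₁·μ_p+λ₂ = 0.203166·0.098 + -0.004399 = 0.015512 ≈ 0.0155

Raytheon (0.4126)


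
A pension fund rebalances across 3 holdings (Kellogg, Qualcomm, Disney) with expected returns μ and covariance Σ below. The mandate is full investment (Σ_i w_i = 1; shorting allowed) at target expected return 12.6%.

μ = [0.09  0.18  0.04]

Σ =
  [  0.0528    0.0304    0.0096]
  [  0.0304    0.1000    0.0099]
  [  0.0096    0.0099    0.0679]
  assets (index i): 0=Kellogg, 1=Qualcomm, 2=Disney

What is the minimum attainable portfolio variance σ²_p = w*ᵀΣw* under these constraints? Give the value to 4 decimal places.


x=Σ⁻¹μ = [0.7713  1.5402  0.2555]
y=Σ⁻¹𝟙 = [14.1523  4.5027  12.0701]
a=μᵀx=0.356878  b=𝟙ᵀx=2.567009  c=𝟙ᵀy=30.725194  D=ac−b²=4.375602
λ₁=(c·0.126−b)/D = (30.725194·0.126−2.567009)/4.375602 = 0.298100
λ₂=(a−b·0.126)/D = (0.356878−2.567009·0.126)/4.375602 = 0.007641
w* = 0.298100·x + 0.007641·y:
  w_0 = 0.298100·0.7713 + 0.007641·14.1523 = 0.3381  (Kellogg)
  w_1 = 0.298100·1.5402 + 0.007641·4.5027 = 0.4935  (Qualcomm)
  w_2 = 0.298100·0.2555 + 0.007641·12.0701 = 0.1684  (Disney)
Σw_i=1.0000  μᵀw=0.1260
σ²=wᵀΣw=λ₁·μ_p+λ₂ = 0.298100·0.126 + 0.007641 = 0.045202 ≈ 0.0452

0.0452


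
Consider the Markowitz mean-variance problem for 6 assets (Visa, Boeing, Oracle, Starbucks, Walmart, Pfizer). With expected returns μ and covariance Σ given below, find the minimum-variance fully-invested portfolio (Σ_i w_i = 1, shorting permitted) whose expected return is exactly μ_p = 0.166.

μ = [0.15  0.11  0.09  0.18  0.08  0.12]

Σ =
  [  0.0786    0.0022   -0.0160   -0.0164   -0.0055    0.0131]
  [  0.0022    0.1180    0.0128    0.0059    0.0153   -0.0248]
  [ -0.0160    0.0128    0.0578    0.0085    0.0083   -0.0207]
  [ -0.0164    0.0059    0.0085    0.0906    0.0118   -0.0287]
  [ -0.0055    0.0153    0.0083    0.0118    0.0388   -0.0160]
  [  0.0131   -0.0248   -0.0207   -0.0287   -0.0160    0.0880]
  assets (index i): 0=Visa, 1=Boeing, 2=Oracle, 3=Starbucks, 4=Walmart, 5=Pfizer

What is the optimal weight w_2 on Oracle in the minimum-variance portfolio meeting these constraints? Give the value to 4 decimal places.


x=Σ⁻¹μ = [2.6159  0.8671  2.4945  2.8991  1.9565  3.1066]
y=Σ⁻¹𝟙 = [18.3404  6.8232  24.1058  16.5891  26.3810  26.4335]
a=μᵀx=1.763418  b=𝟙ᵀx=13.939687  c=𝟙ᵀy=118.673117  D=ac−b²=14.955373
λ₁=(c·0.166−b)/D = (118.673117·0.166−13.939687)/14.955373 = 0.385149
λ₂=(a−b·0.166)/D = (1.763418−13.939687·0.166)/14.955373 = -0.036814
w* = 0.385149·x + -0.036814·y:
  w_0 = 0.385149·2.6159 + -0.036814·18.3404 = 0.3323  (Visa)
  w_1 = 0.385149·0.8671 + -0.036814·6.8232 = 0.0828  (Boeing)
  w_2 = 0.385149·2.4945 + -0.036814·24.1058 = 0.0733  (Oracle)
  w_3 = 0.385149·2.8991 + -0.036814·16.5891 = 0.5059  (Starbucks)
  w_4 = 0.385149·1.9565 + -0.036814·26.3810 = -0.2176  (Walmart)
  w_5 = 0.385149·3.1066 + -0.036814·26.4335 = 0.2234  (Pfizer)
Σw_i=1.0000  μᵀw=0.1660
σ²=wᵀΣw=λ₁·μ_p+λ₂ = 0.385149·0.166 + -0.036814 = 0.027121 ≈ 0.0271

0.0733


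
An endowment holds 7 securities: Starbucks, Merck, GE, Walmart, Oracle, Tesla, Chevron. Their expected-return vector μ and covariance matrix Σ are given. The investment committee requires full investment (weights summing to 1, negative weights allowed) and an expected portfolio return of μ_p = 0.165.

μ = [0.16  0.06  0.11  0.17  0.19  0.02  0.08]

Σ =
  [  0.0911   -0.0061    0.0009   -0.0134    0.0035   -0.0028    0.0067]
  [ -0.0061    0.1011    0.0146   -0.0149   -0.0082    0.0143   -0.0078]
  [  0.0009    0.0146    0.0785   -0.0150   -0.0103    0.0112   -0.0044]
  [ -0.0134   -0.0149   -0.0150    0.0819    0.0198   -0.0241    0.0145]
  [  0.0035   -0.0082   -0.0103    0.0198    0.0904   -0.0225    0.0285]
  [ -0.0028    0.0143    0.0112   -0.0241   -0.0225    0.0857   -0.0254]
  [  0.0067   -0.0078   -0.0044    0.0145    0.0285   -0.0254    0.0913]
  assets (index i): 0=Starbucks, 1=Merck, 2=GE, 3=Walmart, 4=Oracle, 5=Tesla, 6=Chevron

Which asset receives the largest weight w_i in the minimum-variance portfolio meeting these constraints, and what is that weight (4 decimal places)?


p=Σ⁻¹μ = [2.1573  0.8626  1.8345  2.7915  1.9537  1.2716  0.1806]
q=Σ⁻¹𝟙 = [14.0126  10.5915  13.5820  20.5042  10.2006  20.1876  10.6597]
a=μᵀp=1.484359  b=𝟙ᵀp=11.051880  c=𝟙ᵀq=99.738166  D=ac−b²=25.903162
λ₁=(c·0.165−b)/D = (99.738166·0.165−11.051880)/25.903162 = 0.208659
λ₂=(a−b·0.165)/D = (1.484359−11.051880·0.165)/25.903162 = -0.013095
w* = 0.208659·p + -0.013095·q:
  w_0 = 0.208659·2.1573 + -0.013095·14.0126 = 0.2666  (Starbucks)
  w_1 = 0.208659·0.8626 + -0.013095·10.5915 = 0.0413  (Merck)
  w_2 = 0.208659·1.8345 + -0.013095·13.5820 = 0.2049  (GE)
  w_3 = 0.208659·2.7915 + -0.013095·20.5042 = 0.3140  (Walmart)
  w_4 = 0.208659·1.9537 + -0.013095·10.2006 = 0.2741  (Oracle)
  w_5 = 0.208659·1.2716 + -0.013095·20.1876 = 0.0010  (Tesla)
  w_6 = 0.208659·0.1806 + -0.013095·10.6597 = -0.1019  (Chevron)
Σw_i=1.0000  μᵀw=0.1650
σ²=wᵀΣw=λ₁·μ_p+λ₂ = 0.208659·0.165 + -0.013095 = 0.021334 ≈ 0.0213

Walmart (0.3140)


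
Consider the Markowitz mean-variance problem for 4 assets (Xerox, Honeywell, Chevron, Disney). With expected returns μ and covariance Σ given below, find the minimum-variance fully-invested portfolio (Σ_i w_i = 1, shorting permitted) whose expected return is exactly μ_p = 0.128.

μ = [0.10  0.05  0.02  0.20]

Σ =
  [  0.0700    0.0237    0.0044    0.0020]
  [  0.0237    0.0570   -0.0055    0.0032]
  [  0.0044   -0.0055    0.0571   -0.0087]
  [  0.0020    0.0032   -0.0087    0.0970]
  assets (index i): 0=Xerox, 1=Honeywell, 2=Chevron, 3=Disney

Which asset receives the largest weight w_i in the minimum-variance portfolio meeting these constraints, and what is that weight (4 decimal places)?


g=Σ⁻¹μ = [1.2268  0.3084  0.6024  2.0804]
h=Σ⁻¹𝟙 = [7.3384  15.8003  20.2141  11.4497]
a=μᵀg=0.566237  b=𝟙ᵀg=4.218090  c=𝟙ᵀh=54.802592  D=ac−b²=13.238958
λ₁=(c·0.128−b)/D = (54.802592·0.128−4.218090)/13.238958 = 0.211243
λ₂=(a−b·0.128)/D = (0.566237−4.218090·0.128)/13.238958 = 0.001988
w* = 0.211243·g + 0.001988·h:
  w_0 = 0.211243·1.2268 + 0.001988·7.3384 = 0.2738  (Xerox)
  w_1 = 0.211243·0.3084 + 0.001988·15.8003 = 0.0966  (Honeywell)
  w_2 = 0.211243·0.6024 + 0.001988·20.2141 = 0.1674  (Chevron)
  w_3 = 0.211243·2.0804 + 0.001988·11.4497 = 0.4622  (Disney)
Σw_i=1.0000  μᵀw=0.1280
σ²=wᵀΣw=λ₁·μ_p+λ₂ = 0.211243·0.128 + 0.001988 = 0.029027 ≈ 0.0290

Disney (0.4622)


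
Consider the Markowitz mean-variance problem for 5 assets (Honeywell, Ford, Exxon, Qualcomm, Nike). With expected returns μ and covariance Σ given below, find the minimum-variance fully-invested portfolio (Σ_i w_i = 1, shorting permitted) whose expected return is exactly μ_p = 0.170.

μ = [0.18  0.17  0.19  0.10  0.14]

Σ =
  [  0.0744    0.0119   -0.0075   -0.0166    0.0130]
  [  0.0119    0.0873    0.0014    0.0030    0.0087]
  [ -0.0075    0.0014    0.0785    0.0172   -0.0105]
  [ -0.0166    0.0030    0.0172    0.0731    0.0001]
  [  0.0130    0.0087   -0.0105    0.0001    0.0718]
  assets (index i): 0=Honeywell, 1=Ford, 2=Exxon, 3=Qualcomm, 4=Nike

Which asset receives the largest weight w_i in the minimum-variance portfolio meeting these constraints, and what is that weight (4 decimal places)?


Exxon (0.3297)

p=Σ⁻¹μ = [2.4425  1.3584  2.5842  1.2565  1.7192]
q=Σ⁻¹𝟙 = [14.4078  7.6009  12.6236  13.6528  12.2250]
a=μᵀp=1.527914  b=𝟙ᵀp=9.360807  c=𝟙ᵀq=60.510009  D=ac−b²=4.829397
λ₁=(c·0.170−b)/D = (60.510009·0.170−9.360807)/4.829397 = 0.191721
λ₂=(a−b·0.170)/D = (1.527914−9.360807·0.170)/4.829397 = -0.013133
w* = 0.191721·p + -0.013133·q:
  w_0 = 0.191721·2.4425 + -0.013133·14.4078 = 0.2791  (Honeywell)
  w_1 = 0.191721·1.3584 + -0.013133·7.6009 = 0.1606  (Ford)
  w_2 = 0.191721·2.5842 + -0.013133·12.6236 = 0.3297  (Exxon)
  w_3 = 0.191721·1.2565 + -0.013133·13.6528 = 0.0616  (Qualcomm)
  w_4 = 0.191721·1.7192 + -0.013133·12.2250 = 0.1691  (Nike)
Σw_i=1.0000  μᵀw=0.1700
σ²=wᵀΣw=λ₁·μ_p+λ₂ = 0.191721·0.170 + -0.013133 = 0.019460 ≈ 0.0195


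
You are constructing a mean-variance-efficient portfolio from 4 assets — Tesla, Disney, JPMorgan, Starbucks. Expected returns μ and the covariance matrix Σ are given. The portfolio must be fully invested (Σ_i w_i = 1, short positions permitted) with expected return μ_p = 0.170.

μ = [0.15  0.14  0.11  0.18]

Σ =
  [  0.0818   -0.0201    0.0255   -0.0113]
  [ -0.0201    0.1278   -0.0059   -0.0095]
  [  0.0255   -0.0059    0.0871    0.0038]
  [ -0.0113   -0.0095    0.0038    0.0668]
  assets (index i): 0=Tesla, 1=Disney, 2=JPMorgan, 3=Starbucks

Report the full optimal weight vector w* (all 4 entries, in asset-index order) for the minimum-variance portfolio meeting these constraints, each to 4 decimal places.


p=Σ⁻¹μ = [2.5835  1.7735  0.4802  3.3565]
q=Σ⁻¹𝟙 = [15.6442  12.0106  6.8885  18.9327]
a=μᵀp=1.292811  b=𝟙ᵀp=8.193729  c=𝟙ᵀq=53.475973  D=ac−b²=1.997112
λ₁=(c·0.170−b)/D = (53.475973·0.170−8.193729)/1.997112 = 0.449242
λ₂=(a−b·0.170)/D = (1.292811−8.193729·0.170)/1.997112 = -0.050134
w* = 0.449242·p + -0.050134·q:
  w_0 = 0.449242·2.5835 + -0.050134·15.6442 = 0.3763  (Tesla)
  w_1 = 0.449242·1.7735 + -0.050134·12.0106 = 0.1946  (Disney)
  w_2 = 0.449242·0.4802 + -0.050134·6.8885 = -0.1296  (JPMorgan)
  w_3 = 0.449242·3.3565 + -0.050134·18.9327 = 0.5587  (Starbucks)
Σw_i=1.0000  μᵀw=0.1700
σ²=wᵀΣw=λ₁·μ_p+λ₂ = 0.449242·0.170 + -0.050134 = 0.026237 ≈ 0.0262

0.3763  0.1946  -0.1296  0.5587


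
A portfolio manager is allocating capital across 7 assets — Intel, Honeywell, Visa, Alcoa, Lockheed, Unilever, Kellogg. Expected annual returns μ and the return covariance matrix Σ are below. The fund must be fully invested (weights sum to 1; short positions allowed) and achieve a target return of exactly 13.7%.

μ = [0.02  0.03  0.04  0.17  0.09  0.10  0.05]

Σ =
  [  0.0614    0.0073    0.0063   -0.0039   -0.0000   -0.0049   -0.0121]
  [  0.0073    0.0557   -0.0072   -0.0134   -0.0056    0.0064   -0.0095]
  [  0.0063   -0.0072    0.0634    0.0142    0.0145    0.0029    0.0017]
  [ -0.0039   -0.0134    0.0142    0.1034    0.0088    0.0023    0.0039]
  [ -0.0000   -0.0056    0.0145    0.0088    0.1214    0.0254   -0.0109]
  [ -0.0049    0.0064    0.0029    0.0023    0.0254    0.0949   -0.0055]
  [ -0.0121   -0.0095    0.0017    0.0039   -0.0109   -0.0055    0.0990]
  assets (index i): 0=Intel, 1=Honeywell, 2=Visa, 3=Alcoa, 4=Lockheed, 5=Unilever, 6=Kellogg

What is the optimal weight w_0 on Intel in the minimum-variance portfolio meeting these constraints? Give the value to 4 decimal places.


-0.0229

u=Σ⁻¹μ = [0.5108  0.9654  0.1342  1.6794  0.5290  0.8691  0.6982]
v=Σ⁻¹𝟙 = [16.6758  22.0118  12.0301  10.1879  6.6570  8.3779  14.8419]
a=μᵀu=0.499464  b=𝟙ᵀu=5.386032  c=𝟙ᵀv=90.782373  D=ac−b²=16.333209
λ₁=(c·0.137−b)/D = (90.782373·0.137−5.386032)/16.333209 = 0.431707
λ₂=(a−b·0.137)/D = (0.499464−5.386032·0.137)/16.333209 = -0.014597
w* = 0.431707·u + -0.014597·v:
  w_0 = 0.431707·0.5108 + -0.014597·16.6758 = -0.0229  (Intel)
  w_1 = 0.431707·0.9654 + -0.014597·22.0118 = 0.0955  (Honeywell)
  w_2 = 0.431707·0.1342 + -0.014597·12.0301 = -0.1177  (Visa)
  w_3 = 0.431707·1.6794 + -0.014597·10.1879 = 0.5763  (Alcoa)
  w_4 = 0.431707·0.5290 + -0.014597·6.6570 = 0.1312  (Lockheed)
  w_5 = 0.431707·0.8691 + -0.014597·8.3779 = 0.2529  (Unilever)
  w_6 = 0.431707·0.6982 + -0.014597·14.8419 = 0.0848  (Kellogg)
Σw_i=1.0000  μᵀw=0.1370
σ²=wᵀΣw=λ₁·μ_p+λ₂ = 0.431707·0.137 + -0.014597 = 0.044546 ≈ 0.0445
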